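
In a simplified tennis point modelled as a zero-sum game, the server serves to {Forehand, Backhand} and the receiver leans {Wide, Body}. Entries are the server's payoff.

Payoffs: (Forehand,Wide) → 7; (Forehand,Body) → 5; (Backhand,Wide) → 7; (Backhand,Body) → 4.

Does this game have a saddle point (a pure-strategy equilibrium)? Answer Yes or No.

Row minima: Forehand → 5, Backhand → 4; maximin = 5.
Column maxima: Wide → 7, Body → 5; minimax = 5.
maximin = minimax = 5, so a saddle point exists.

Yes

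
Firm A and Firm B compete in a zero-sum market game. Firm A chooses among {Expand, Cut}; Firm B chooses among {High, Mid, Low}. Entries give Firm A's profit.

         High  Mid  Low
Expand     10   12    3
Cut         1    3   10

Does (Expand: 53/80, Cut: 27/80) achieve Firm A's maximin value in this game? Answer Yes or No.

Against High this mix gives (53/80)·10 + (27/80)·1 = 557/80.
Against Mid this mix gives (53/80)·12 + (27/80)·3 = 717/80.
Against Low this mix gives (53/80)·3 + (27/80)·10 = 429/80.
Firm B will play Low, holding Firm A to 429/80. Shifting weight toward the row that does better against Low would raise this floor (the equalizing mix achieves 97/16 against both Low and High), so the proposed strategy is not optimal.

No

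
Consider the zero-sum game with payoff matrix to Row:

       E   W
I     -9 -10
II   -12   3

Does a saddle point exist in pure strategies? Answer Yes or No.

No

Row minima: I → -10, II → -12; maximin = -10.
Column maxima: E → -9, W → 3; minimax = -9.
-10 ≠ -9, so no pure-strategy equilibrium exists.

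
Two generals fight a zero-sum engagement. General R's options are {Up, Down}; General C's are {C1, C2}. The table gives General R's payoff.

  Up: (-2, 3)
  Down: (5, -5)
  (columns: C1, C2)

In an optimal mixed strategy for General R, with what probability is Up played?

2/3

Row minima: Up → -2, Down → -5; maximin = -2.
Column maxima: C1 → 5, C2 → 3; minimax = 3.
-2 ≠ 3, so there is no saddle point; optimal play is mixed.
Let General R play Up with probability p. Expected payoff against C1: (-2)p + 5(1−p) = −7p + 5; against C2: 3p + (-5)(1−p) = 8p − 5.
Setting these equal: −7p + 5 = 8p − 5 ⇒ −15p = -10 ⇒ p = 2/3, and the value is (-7)·(2/3) + 5 = 1/3.
For General C: with q = P(C1), equating Up's and Down's payoffs gives −5q + 3 = 10q − 5 ⇒ q = 8/15.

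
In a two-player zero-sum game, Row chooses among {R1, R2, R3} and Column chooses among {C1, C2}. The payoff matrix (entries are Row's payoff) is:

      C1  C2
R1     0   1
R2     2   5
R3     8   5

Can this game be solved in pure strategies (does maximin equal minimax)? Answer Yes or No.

Yes

Row minima: R1 → 0, R2 → 2, R3 → 5; maximin = 5.
Column maxima: C1 → 8, C2 → 5; minimax = 5.
maximin = minimax = 5, so a saddle point exists.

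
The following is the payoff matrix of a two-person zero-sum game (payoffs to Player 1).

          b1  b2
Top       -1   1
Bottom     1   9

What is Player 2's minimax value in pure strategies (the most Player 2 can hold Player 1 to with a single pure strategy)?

Column maxima: b1 → 1, b2 → 9.
The smallest of these is 1.

1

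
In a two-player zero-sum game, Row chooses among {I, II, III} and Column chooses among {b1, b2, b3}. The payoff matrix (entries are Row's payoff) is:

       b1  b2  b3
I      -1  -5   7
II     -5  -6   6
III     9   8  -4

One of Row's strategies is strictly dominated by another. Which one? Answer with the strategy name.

I gives a strictly higher payoff than II against every column: -1 > -5, -5 > -6, 7 > 6.
So II is strictly dominated and Row never plays it.

II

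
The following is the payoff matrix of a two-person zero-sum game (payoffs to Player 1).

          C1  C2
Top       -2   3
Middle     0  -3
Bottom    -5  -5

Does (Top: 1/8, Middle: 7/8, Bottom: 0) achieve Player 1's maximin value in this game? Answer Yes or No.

Against C1 this mix gives (1/8)·(-2) + (7/8)·0 = -1/4.
Against C2 this mix gives (1/8)·3 + (7/8)·(-3) = -9/4.
Player 2 will play C2, holding Player 1 to -9/4. Shifting weight toward the row that does better against C2 would raise this floor (the equalizing mix achieves -3/4 against both C2 and C1), so the proposed strategy is not optimal.

No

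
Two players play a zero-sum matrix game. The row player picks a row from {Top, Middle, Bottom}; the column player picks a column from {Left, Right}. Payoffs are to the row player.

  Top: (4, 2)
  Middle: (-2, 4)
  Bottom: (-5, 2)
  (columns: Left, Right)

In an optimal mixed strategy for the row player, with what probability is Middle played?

Row minima: Top → 2, Middle → -2, Bottom → -5; maximin = 2.
Column maxima: Left → 4, Right → 4; minimax = 4.
2 ≠ 4, so there is no saddle point; optimal play is mixed.
Bottom is strictly dominated by Middle, so the row player never plays it.
On the remaining 2×2 (Top, Middle vs Left, Right):
Let the row player play Top with probability p. Expected payoff against Left: 4p + (-2)(1−p) = 6p − 2; against Right: 2p + 4(1−p) = −2p + 4.
Setting these equal: 6p − 2 = −2p + 4 ⇒ 8p = 6 ⇒ p = 3/4, and the value is (6)·(3/4) − 2 = 5/2.
For the column player: with q = P(Left), equating Top's and Middle's payoffs gives 2q + 2 = −6q + 4 ⇒ q = 1/4.

1/4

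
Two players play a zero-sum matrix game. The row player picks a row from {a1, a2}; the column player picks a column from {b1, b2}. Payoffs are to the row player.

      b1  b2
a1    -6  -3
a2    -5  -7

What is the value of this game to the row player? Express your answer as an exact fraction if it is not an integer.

-27/5

Row minima: a1 → -6, a2 → -7; maximin = -6.
Column maxima: b1 → -5, b2 → -3; minimax = -5.
-6 ≠ -5, so there is no saddle point; optimal play is mixed.
Let the row player play a1 with probability p. Expected payoff against b1: (-6)p + (-5)(1−p) = −p − 5; against b2: (-3)p + (-7)(1−p) = 4p − 7.
Setting these equal: −p − 5 = 4p − 7 ⇒ −5p = -2 ⇒ p = 2/5, and the value is (-1)·(2/5) − 5 = -27/5.
For the column player: with q = P(b1), equating a1's and a2's payoffs gives −3q − 3 = 2q − 7 ⇒ q = 4/5.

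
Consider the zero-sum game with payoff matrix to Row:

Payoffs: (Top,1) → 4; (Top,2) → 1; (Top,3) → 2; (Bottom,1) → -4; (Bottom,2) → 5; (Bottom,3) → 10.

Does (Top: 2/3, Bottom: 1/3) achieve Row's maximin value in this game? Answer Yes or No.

No

Against 1 this mix gives (2/3)·4 + (1/3)·(-4) = 4/3.
Against 2 this mix gives (2/3)·1 + (1/3)·5 = 7/3.
Against 3 this mix gives (2/3)·2 + (1/3)·10 = 14/3.
Column will play 1, holding Row to 4/3. Shifting weight toward the row that does better against 1 would raise this floor (the equalizing mix achieves 2 against both 1 and 2), so the proposed strategy is not optimal.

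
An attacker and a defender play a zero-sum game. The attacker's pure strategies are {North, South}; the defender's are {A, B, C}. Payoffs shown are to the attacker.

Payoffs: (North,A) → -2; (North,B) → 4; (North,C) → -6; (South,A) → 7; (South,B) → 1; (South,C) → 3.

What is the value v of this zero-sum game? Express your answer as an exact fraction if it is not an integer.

3/2

Row minima: North → -6, South → 1; maximin = 1.
Column maxima: A → 7, B → 4, C → 3; minimax = 3.
1 ≠ 3, so there is no saddle point; optimal play is mixed.
A is strictly dominated by C (it gives the attacker strictly more in every row), so the defender never plays it.
On the remaining 2×2 (North, South vs B, C):
Let the attacker play North with probability p. Expected payoff against B: 4p + 1(1−p) = 3p + 1; against C: (-6)p + 3(1−p) = −9p + 3.
Setting these equal: 3p + 1 = −9p + 3 ⇒ 12p = 2 ⇒ p = 1/6, and the value is (3)·(1/6) + 1 = 3/2.
For the defender: with q = P(B), equating North's and South's payoffs gives 10q − 6 = −2q + 3 ⇒ q = 3/4.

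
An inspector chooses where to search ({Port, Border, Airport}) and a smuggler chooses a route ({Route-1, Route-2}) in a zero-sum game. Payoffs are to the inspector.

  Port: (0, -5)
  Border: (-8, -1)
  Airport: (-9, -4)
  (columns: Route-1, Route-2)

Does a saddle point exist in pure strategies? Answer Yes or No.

Row minima: Port → -5, Border → -8, Airport → -9; maximin = -5.
Column maxima: Route-1 → 0, Route-2 → -1; minimax = -1.
-5 ≠ -1, so no pure-strategy equilibrium exists.

No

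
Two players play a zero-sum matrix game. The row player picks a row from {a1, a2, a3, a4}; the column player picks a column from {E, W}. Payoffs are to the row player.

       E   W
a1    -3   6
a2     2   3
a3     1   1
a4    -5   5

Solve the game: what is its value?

Row minima: a1 → -3, a2 → 2, a3 → 1, a4 → -5; maximin = 2.
Column maxima: E → 2, W → 6; minimax = 2.
Since maximin = minimax = 2, there is a saddle point and the value is 2.

2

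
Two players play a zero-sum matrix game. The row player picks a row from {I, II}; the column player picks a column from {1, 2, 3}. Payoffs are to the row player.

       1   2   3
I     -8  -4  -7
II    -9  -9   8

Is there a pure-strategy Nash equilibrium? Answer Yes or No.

Row minima: I → -8, II → -9; maximin = -8.
Column maxima: 1 → -8, 2 → -4, 3 → 8; minimax = -8.
maximin = minimax = -8, so a saddle point exists.

Yes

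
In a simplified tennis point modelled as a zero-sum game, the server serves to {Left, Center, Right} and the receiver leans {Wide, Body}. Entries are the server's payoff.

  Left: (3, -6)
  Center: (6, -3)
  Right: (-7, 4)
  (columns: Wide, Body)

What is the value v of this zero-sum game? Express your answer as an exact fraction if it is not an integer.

Row minima: Left → -6, Center → -3, Right → -7; maximin = -3.
Column maxima: Wide → 6, Body → 4; minimax = 4.
-3 ≠ 4, so there is no saddle point; optimal play is mixed.
Left is strictly dominated by Center, so the server never plays it.
On the remaining 2×2 (Center, Right vs Wide, Body):
Let the server play Center with probability p. Expected payoff against Wide: 6p + (-7)(1−p) = 13p − 7; against Body: (-3)p + 4(1−p) = −7p + 4.
Setting these equal: 13p − 7 = −7p + 4 ⇒ 20p = 11 ⇒ p = 11/20, and the value is (13)·(11/20) − 7 = 3/20.
For the receiver: with q = P(Wide), equating Center's and Right's payoffs gives 9q − 3 = −11q + 4 ⇒ q = 7/20.

3/20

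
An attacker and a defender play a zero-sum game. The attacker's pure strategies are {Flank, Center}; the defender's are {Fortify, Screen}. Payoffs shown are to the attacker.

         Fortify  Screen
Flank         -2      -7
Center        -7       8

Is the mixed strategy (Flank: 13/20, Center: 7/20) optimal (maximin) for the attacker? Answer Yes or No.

Against Fortify this mix gives (13/20)·(-2) + (7/20)·(-7) = -15/4.
Against Screen this mix gives (13/20)·(-7) + (7/20)·8 = -7/4.
The defender will play Fortify, holding the attacker to -15/4. Shifting weight toward the row that does better against Fortify would raise this floor (the equalizing mix achieves -13/4 against both Fortify and Screen), so the proposed strategy is not optimal.

No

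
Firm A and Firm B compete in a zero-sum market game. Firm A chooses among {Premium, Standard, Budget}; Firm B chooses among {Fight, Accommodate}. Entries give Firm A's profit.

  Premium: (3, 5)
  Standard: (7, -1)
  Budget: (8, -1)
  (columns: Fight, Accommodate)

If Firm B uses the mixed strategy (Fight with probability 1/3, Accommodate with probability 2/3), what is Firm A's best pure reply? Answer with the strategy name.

Expected payoff of Premium: (1/3)·3 + (2/3)·5 = 13/3.
Expected payoff of Standard: (1/3)·7 + (2/3)·(-1) = 5/3.
Expected payoff of Budget: (1/3)·8 + (2/3)·(-1) = 2.
The largest is 13/3, so Firm A's best response is Premium.

Premium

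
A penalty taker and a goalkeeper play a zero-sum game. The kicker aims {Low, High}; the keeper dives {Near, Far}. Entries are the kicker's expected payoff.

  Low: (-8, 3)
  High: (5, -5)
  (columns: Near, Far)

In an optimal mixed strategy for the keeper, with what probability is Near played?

Row minima: Low → -8, High → -5; maximin = -5.
Column maxima: Near → 5, Far → 3; minimax = 3.
-5 ≠ 3, so there is no saddle point; optimal play is mixed.
Let the kicker play Low with probability p. Expected payoff against Near: (-8)p + 5(1−p) = −13p + 5; against Far: 3p + (-5)(1−p) = 8p − 5.
Setting these equal: −13p + 5 = 8p − 5 ⇒ −21p = -10 ⇒ p = 10/21, and the value is (-13)·(10/21) + 5 = -25/21.
For the keeper: with q = P(Near), equating Low's and High's payoffs gives −11q + 3 = 10q − 5 ⇒ q = 8/21.

8/21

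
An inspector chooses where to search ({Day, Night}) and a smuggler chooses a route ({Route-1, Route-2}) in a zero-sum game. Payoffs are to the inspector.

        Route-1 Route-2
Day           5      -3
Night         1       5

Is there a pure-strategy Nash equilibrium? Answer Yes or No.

Row minima: Day → -3, Night → 1; maximin = 1.
Column maxima: Route-1 → 5, Route-2 → 5; minimax = 5.
1 ≠ 5, so no pure-strategy equilibrium exists.

No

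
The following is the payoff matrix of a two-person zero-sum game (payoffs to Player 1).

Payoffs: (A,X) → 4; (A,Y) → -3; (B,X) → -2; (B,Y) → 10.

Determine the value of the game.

Row minima: A → -3, B → -2; maximin = -2.
Column maxima: X → 4, Y → 10; minimax = 4.
-2 ≠ 4, so there is no saddle point; optimal play is mixed.
Let Player 1 play A with probability p. Expected payoff against X: 4p + (-2)(1−p) = 6p − 2; against Y: (-3)p + 10(1−p) = −13p + 10.
Setting these equal: 6p − 2 = −13p + 10 ⇒ 19p = 12 ⇒ p = 12/19, and the value is (6)·(12/19) − 2 = 34/19.
For Player 2: with q = P(X), equating A's and B's payoffs gives 7q − 3 = −12q + 10 ⇒ q = 13/19.

34/19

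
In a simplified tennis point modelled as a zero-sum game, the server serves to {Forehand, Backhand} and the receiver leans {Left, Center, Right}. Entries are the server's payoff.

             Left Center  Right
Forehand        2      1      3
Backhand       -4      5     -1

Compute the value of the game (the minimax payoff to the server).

Row minima: Forehand → 1, Backhand → -4; maximin = 1.
Column maxima: Left → 2, Center → 5, Right → 3; minimax = 2.
1 ≠ 2, so there is no saddle point; optimal play is mixed.
Right is strictly dominated by Left (it gives the server strictly more in every row), so the receiver never plays it.
On the remaining 2×2 (Forehand, Backhand vs Left, Center):
Let the server play Forehand with probability p. Expected payoff against Left: 2p + (-4)(1−p) = 6p − 4; against Center: 1p + 5(1−p) = −4p + 5.
Setting these equal: 6p − 4 = −4p + 5 ⇒ 10p = 9 ⇒ p = 9/10, and the value is (6)·(9/10) − 4 = 7/5.
For the receiver: with q = P(Left), equating Forehand's and Backhand's payoffs gives q + 1 = −9q + 5 ⇒ q = 2/5.

7/5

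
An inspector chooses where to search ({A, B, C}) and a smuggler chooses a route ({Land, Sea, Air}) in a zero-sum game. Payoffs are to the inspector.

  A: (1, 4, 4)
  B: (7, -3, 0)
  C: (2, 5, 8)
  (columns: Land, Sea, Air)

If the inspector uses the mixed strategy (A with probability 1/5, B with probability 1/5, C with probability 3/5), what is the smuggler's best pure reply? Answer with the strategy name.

If the smuggler plays Land, the inspector's expected payoff is (1/5)·1 + (1/5)·7 + (3/5)·2 = 14/5.
If the smuggler plays Sea, the inspector's expected payoff is (1/5)·4 + (1/5)·(-3) + (3/5)·5 = 16/5.
If the smuggler plays Air, the inspector's expected payoff is (1/5)·4 + (1/5)·0 + (3/5)·8 = 28/5.
The smuggler minimizes the inspector's payoff; the smallest is 14/5, so the best response is Land.

Land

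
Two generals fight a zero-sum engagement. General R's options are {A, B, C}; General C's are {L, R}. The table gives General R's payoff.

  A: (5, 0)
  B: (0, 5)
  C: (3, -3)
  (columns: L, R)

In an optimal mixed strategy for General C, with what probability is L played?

Row minima: A → 0, B → 0, C → -3; maximin = 0.
Column maxima: L → 5, R → 5; minimax = 5.
0 ≠ 5, so there is no saddle point; optimal play is mixed.
C is strictly dominated by A, so General R never plays it.
On the remaining 2×2 (A, B vs L, R):
Let General R play A with probability p. Expected payoff against L: 5p + 0(1−p) = 5p; against R: 0p + 5(1−p) = −5p + 5.
Setting these equal: 5p = −5p + 5 ⇒ 10p = 5 ⇒ p = 1/2, and the value is (5)·(1/2) = 5/2.
For General C: with q = P(L), equating A's and B's payoffs gives 5q = −5q + 5 ⇒ q = 1/2.

1/2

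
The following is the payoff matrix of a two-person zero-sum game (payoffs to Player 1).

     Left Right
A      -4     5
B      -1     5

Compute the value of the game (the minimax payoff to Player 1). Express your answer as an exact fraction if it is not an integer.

Row minima: A → -4, B → -1; maximin = -1.
Column maxima: Left → -1, Right → 5; minimax = -1.
Since maximin = minimax = -1, there is a saddle point and the value is -1.

-1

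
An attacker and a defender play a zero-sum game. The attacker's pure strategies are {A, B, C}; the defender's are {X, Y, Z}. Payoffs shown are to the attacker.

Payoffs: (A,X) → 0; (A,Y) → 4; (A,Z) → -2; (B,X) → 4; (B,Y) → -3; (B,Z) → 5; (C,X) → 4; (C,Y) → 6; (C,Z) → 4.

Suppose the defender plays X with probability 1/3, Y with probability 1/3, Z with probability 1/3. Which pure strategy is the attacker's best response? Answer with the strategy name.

Expected payoff of A: (1/3)·0 + (1/3)·4 + (1/3)·(-2) = 2/3.
Expected payoff of B: (1/3)·4 + (1/3)·(-3) + (1/3)·5 = 2.
Expected payoff of C: (1/3)·4 + (1/3)·6 + (1/3)·4 = 14/3.
The largest is 14/3, so the attacker's best response is C.

C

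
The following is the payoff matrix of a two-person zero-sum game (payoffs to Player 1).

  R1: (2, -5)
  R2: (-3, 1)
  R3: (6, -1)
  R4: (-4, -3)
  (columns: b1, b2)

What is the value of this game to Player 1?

Row minima: R1 → -5, R2 → -3, R3 → -1, R4 → -4; maximin = -1.
Column maxima: b1 → 6, b2 → 1; minimax = 1.
-1 ≠ 1, so there is no saddle point; optimal play is mixed.
R1 is strictly dominated by R3, so Player 1 never plays it.
R4 is strictly dominated by R2, so Player 1 never plays it.
On the remaining 2×2 (R2, R3 vs b1, b2):
Let Player 1 play R2 with probability p. Expected payoff against b1: (-3)p + 6(1−p) = −9p + 6; against b2: 1p + (-1)(1−p) = 2p − 1.
Setting these equal: −9p + 6 = 2p − 1 ⇒ −11p = -7 ⇒ p = 7/11, and the value is (-9)·(7/11) + 6 = 3/11.
For Player 2: with q = P(b1), equating R2's and R3's payoffs gives −4q + 1 = 7q − 1 ⇒ q = 2/11.

3/11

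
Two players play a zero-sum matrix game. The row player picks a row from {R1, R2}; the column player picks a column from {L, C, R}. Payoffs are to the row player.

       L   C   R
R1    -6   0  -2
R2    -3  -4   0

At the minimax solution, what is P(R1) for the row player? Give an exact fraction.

1/7

Row minima: R1 → -6, R2 → -4; maximin = -4.
Column maxima: L → -3, C → 0, R → 0; minimax = -3.
-4 ≠ -3, so there is no saddle point; optimal play is mixed.
R is strictly dominated by L (it gives the row player strictly more in every row), so the column player never plays it.
On the remaining 2×2 (R1, R2 vs L, C):
Let the row player play R1 with probability p. Expected payoff against L: (-6)p + (-3)(1−p) = −3p − 3; against C: 0p + (-4)(1−p) = 4p − 4.
Setting these equal: −3p − 3 = 4p − 4 ⇒ −7p = -1 ⇒ p = 1/7, and the value is (-3)·(1/7) − 3 = -24/7.
For the column player: with q = P(L), equating R1's and R2's payoffs gives −6q = q − 4 ⇒ q = 4/7.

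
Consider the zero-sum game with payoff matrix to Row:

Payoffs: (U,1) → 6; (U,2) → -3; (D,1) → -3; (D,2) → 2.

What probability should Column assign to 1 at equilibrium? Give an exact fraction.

Row minima: U → -3, D → -3; maximin = -3.
Column maxima: 1 → 6, 2 → 2; minimax = 2.
-3 ≠ 2, so there is no saddle point; optimal play is mixed.
Let Row play U with probability p. Expected payoff against 1: 6p + (-3)(1−p) = 9p − 3; against 2: (-3)p + 2(1−p) = −5p + 2.
Setting these equal: 9p − 3 = −5p + 2 ⇒ 14p = 5 ⇒ p = 5/14, and the value is (9)·(5/14) − 3 = 3/14.
For Column: with q = P(1), equating U's and D's payoffs gives 9q − 3 = −5q + 2 ⇒ q = 5/14.

5/14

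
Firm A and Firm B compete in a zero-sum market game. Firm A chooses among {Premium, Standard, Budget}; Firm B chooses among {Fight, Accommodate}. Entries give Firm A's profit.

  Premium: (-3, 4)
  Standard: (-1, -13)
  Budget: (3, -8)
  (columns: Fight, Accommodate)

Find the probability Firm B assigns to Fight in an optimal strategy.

2/3

Row minima: Premium → -3, Standard → -13, Budget → -8; maximin = -3.
Column maxima: Fight → 3, Accommodate → 4; minimax = 3.
-3 ≠ 3, so there is no saddle point; optimal play is mixed.
Standard is strictly dominated by Budget, so Firm A never plays it.
On the remaining 2×2 (Premium, Budget vs Fight, Accommodate):
Let Firm A play Premium with probability p. Expected payoff against Fight: (-3)p + 3(1−p) = −6p + 3; against Accommodate: 4p + (-8)(1−p) = 12p − 8.
Setting these equal: −6p + 3 = 12p − 8 ⇒ −18p = -11 ⇒ p = 11/18, and the value is (-6)·(11/18) + 3 = -2/3.
For Firm B: with q = P(Fight), equating Premium's and Budget's payoffs gives −7q + 4 = 11q − 8 ⇒ q = 2/3.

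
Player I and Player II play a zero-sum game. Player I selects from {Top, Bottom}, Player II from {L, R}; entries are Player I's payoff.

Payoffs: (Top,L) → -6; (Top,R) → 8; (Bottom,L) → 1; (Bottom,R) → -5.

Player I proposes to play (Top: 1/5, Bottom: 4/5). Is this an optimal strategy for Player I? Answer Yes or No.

Against L this mix gives (1/5)·(-6) + (4/5)·1 = -2/5.
Against R this mix gives (1/5)·8 + (4/5)·(-5) = -12/5.
Player II will play R, holding Player I to -12/5. Shifting weight toward the row that does better against R would raise this floor (the equalizing mix achieves -11/10 against both R and L), so the proposed strategy is not optimal.

No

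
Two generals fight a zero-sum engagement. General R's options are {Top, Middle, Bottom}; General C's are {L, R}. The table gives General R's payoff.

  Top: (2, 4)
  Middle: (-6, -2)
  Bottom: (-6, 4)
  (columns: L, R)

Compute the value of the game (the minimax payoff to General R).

2

Row minima: Top → 2, Middle → -6, Bottom → -6; maximin = 2.
Column maxima: L → 2, R → 4; minimax = 2.
Since maximin = minimax = 2, there is a saddle point and the value is 2.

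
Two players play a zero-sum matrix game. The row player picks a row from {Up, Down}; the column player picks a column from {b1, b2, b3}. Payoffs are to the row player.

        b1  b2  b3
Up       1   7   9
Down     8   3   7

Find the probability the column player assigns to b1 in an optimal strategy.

4/11

Row minima: Up → 1, Down → 3; maximin = 3.
Column maxima: b1 → 8, b2 → 7, b3 → 9; minimax = 7.
3 ≠ 7, so there is no saddle point; optimal play is mixed.
b3 is strictly dominated by b2 (it gives the row player strictly more in every row), so the column player never plays it.
On the remaining 2×2 (Up, Down vs b1, b2):
Let the row player play Up with probability p. Expected payoff against b1: 1p + 8(1−p) = −7p + 8; against b2: 7p + 3(1−p) = 4p + 3.
Setting these equal: −7p + 8 = 4p + 3 ⇒ −11p = -5 ⇒ p = 5/11, and the value is (-7)·(5/11) + 8 = 53/11.
For the column player: with q = P(b1), equating Up's and Down's payoffs gives −6q + 7 = 5q + 3 ⇒ q = 4/11.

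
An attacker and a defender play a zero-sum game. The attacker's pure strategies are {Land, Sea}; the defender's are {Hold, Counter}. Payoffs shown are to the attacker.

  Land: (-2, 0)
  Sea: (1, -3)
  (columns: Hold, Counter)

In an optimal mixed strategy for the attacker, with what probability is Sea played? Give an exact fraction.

Row minima: Land → -2, Sea → -3; maximin = -2.
Column maxima: Hold → 1, Counter → 0; minimax = 0.
-2 ≠ 0, so there is no saddle point; optimal play is mixed.
Let the attacker play Land with probability p. Expected payoff against Hold: (-2)p + 1(1−p) = −3p + 1; against Counter: 0p + (-3)(1−p) = 3p − 3.
Setting these equal: −3p + 1 = 3p − 3 ⇒ −6p = -4 ⇒ p = 2/3, and the value is (-3)·(2/3) + 1 = -1.
For the defender: with q = P(Hold), equating Land's and Sea's payoffs gives −2q = 4q − 3 ⇒ q = 1/2.

1/3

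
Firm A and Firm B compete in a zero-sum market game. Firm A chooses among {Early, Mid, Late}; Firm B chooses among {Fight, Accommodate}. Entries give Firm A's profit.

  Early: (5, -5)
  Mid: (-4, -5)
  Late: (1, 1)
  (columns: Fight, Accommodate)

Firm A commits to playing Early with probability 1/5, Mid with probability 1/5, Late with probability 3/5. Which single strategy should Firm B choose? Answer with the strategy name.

If Firm B plays Fight, Firm A's expected payoff is (1/5)·5 + (1/5)·(-4) + (3/5)·1 = 4/5.
If Firm B plays Accommodate, Firm A's expected payoff is (1/5)·(-5) + (1/5)·(-5) + (3/5)·1 = -7/5.
Firm B minimizes Firm A's payoff; the smallest is -7/5, so the best response is Accommodate.

Accommodate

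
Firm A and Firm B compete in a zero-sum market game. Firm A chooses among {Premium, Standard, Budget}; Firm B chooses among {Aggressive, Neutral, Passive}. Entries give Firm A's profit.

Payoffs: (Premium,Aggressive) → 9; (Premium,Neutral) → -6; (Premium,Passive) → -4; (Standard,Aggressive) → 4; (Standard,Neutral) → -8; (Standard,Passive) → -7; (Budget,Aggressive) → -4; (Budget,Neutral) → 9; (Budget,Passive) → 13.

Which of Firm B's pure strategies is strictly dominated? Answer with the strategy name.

Neutral holds Firm A's payoff strictly below Passive in every row: -6 < -4, -8 < -7, 9 < 13.
So Passive is strictly dominated for Firm B.

Passive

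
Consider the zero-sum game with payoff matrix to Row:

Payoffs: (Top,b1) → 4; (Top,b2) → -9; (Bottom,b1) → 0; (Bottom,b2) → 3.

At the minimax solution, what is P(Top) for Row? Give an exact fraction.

3/16

Row minima: Top → -9, Bottom → 0; maximin = 0.
Column maxima: b1 → 4, b2 → 3; minimax = 3.
0 ≠ 3, so there is no saddle point; optimal play is mixed.
Let Row play Top with probability p. Expected payoff against b1: 4p + 0(1−p) = 4p; against b2: (-9)p + 3(1−p) = −12p + 3.
Setting these equal: 4p = −12p + 3 ⇒ 16p = 3 ⇒ p = 3/16, and the value is (4)·(3/16) = 3/4.
For Column: with q = P(b1), equating Top's and Bottom's payoffs gives 13q − 9 = −3q + 3 ⇒ q = 3/4.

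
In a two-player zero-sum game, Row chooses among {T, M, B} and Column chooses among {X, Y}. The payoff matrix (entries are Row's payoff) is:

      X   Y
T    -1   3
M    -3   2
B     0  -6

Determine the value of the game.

Row minima: T → -1, M → -3, B → -6; maximin = -1.
Column maxima: X → 0, Y → 3; minimax = 0.
-1 ≠ 0, so there is no saddle point; optimal play is mixed.
M is strictly dominated by T, so Row never plays it.
On the remaining 2×2 (T, B vs X, Y):
Let Row play T with probability p. Expected payoff against X: (-1)p + 0(1−p) = −p; against Y: 3p + (-6)(1−p) = 9p − 6.
Setting these equal: −p = 9p − 6 ⇒ −10p = -6 ⇒ p = 3/5, and the value is (-1)·(3/5) = -3/5.
For Column: with q = P(X), equating T's and B's payoffs gives −4q + 3 = 6q − 6 ⇒ q = 9/10.

-3/5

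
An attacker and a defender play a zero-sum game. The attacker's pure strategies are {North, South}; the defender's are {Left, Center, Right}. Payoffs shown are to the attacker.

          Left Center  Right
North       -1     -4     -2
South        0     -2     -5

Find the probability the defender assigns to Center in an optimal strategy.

3/5

Row minima: North → -4, South → -5; maximin = -4.
Column maxima: Left → 0, Center → -2, Right → -2; minimax = -2.
-4 ≠ -2, so there is no saddle point; optimal play is mixed.
Left is strictly dominated by Center (it gives the attacker strictly more in every row), so the defender never plays it.
On the remaining 2×2 (North, South vs Center, Right):
Let the attacker play North with probability p. Expected payoff against Center: (-4)p + (-2)(1−p) = −2p − 2; against Right: (-2)p + (-5)(1−p) = 3p − 5.
Setting these equal: −2p − 2 = 3p − 5 ⇒ −5p = -3 ⇒ p = 3/5, and the value is (-2)·(3/5) − 2 = -16/5.
For the defender: with q = P(Center), equating North's and South's payoffs gives −2q − 2 = 3q − 5 ⇒ q = 3/5.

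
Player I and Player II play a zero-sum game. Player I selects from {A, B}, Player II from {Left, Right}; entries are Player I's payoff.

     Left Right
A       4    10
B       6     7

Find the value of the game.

6

Row minima: A → 4, B → 6; maximin = 6.
Column maxima: Left → 6, Right → 10; minimax = 6.
Since maximin = minimax = 6, there is a saddle point and the value is 6.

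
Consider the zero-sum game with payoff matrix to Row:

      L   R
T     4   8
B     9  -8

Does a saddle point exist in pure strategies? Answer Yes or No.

No

Row minima: T → 4, B → -8; maximin = 4.
Column maxima: L → 9, R → 8; minimax = 8.
4 ≠ 8, so no pure-strategy equilibrium exists.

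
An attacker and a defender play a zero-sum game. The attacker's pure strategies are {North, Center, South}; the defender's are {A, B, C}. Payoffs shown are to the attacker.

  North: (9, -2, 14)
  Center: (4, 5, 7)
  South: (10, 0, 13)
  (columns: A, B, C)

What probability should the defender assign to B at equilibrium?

6/11

Row minima: North → -2, Center → 4, South → 0; maximin = 4.
Column maxima: A → 10, B → 5, C → 14; minimax = 5.
4 ≠ 5, so there is no saddle point; optimal play is mixed.
C is strictly dominated by A (it gives the attacker strictly more in every row), so the defender never plays it.
With C eliminated, North is strictly dominated by South (South gives the attacker strictly more in every remaining column), so the attacker never plays it.
On the remaining 2×2 (Center, South vs A, B):
Let the attacker play Center with probability p. Expected payoff against A: 4p + 10(1−p) = −6p + 10; against B: 5p + 0(1−p) = 5p.
Setting these equal: −6p + 10 = 5p ⇒ −11p = -10 ⇒ p = 10/11, and the value is (-6)·(10/11) + 10 = 50/11.
For the defender: with q = P(A), equating Center's and South's payoffs gives −q + 5 = 10q ⇒ q = 5/11.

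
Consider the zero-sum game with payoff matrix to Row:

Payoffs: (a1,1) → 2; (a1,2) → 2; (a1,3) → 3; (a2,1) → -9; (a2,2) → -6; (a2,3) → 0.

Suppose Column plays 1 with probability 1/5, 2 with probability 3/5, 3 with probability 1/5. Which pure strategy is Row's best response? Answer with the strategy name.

Expected payoff of a1: (1/5)·2 + (3/5)·2 + (1/5)·3 = 11/5.
Expected payoff of a2: (1/5)·(-9) + (3/5)·(-6) + (1/5)·0 = -27/5.
The largest is 11/5, so Row's best response is a1.

a1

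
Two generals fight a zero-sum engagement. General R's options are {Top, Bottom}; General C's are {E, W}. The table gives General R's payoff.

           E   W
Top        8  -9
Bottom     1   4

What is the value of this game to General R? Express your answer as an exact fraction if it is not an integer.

41/20

Row minima: Top → -9, Bottom → 1; maximin = 1.
Column maxima: E → 8, W → 4; minimax = 4.
1 ≠ 4, so there is no saddle point; optimal play is mixed.
Let General R play Top with probability p. Expected payoff against E: 8p + 1(1−p) = 7p + 1; against W: (-9)p + 4(1−p) = −13p + 4.
Setting these equal: 7p + 1 = −13p + 4 ⇒ 20p = 3 ⇒ p = 3/20, and the value is (7)·(3/20) + 1 = 41/20.
For General C: with q = P(E), equating Top's and Bottom's payoffs gives 17q − 9 = −3q + 4 ⇒ q = 13/20.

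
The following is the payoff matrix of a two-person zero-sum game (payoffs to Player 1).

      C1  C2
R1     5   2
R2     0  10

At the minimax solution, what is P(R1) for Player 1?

Row minima: R1 → 2, R2 → 0; maximin = 2.
Column maxima: C1 → 5, C2 → 10; minimax = 5.
2 ≠ 5, so there is no saddle point; optimal play is mixed.
Let Player 1 play R1 with probability p. Expected payoff against C1: 5p + 0(1−p) = 5p; against C2: 2p + 10(1−p) = −8p + 10.
Setting these equal: 5p = −8p + 10 ⇒ 13p = 10 ⇒ p = 10/13, and the value is (5)·(10/13) = 50/13.
For Player 2: with q = P(C1), equating R1's and R2's payoffs gives 3q + 2 = −10q + 10 ⇒ q = 8/13.

10/13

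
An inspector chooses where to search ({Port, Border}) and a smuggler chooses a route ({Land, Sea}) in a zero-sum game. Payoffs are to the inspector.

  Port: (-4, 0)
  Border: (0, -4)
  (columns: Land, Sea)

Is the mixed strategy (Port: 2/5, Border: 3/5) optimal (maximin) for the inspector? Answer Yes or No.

Against Land this mix gives (2/5)·(-4) + (3/5)·0 = -8/5.
Against Sea this mix gives (2/5)·0 + (3/5)·(-4) = -12/5.
The smuggler will play Sea, holding the inspector to -12/5. Shifting weight toward the row that does better against Sea would raise this floor (the equalizing mix achieves -2 against both Sea and Land), so the proposed strategy is not optimal.

No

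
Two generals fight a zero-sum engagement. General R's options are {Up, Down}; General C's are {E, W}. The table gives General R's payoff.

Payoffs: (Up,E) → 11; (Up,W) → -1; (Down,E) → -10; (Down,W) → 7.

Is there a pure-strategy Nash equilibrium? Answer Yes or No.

Row minima: Up → -1, Down → -10; maximin = -1.
Column maxima: E → 11, W → 7; minimax = 7.
-1 ≠ 7, so no pure-strategy equilibrium exists.

No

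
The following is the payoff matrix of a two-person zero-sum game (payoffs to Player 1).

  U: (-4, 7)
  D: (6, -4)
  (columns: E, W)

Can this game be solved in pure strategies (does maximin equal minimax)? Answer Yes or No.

Row minima: U → -4, D → -4; maximin = -4.
Column maxima: E → 6, W → 7; minimax = 6.
-4 ≠ 6, so no pure-strategy equilibrium exists.

No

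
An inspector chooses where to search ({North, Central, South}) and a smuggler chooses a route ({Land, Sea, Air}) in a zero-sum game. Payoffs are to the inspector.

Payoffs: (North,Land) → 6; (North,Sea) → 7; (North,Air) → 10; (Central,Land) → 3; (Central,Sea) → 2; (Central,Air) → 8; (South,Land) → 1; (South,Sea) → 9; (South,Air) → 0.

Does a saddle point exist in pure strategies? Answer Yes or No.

Row minima: North → 6, Central → 2, South → 0; maximin = 6.
Column maxima: Land → 6, Sea → 9, Air → 10; minimax = 6.
maximin = minimax = 6, so a saddle point exists.

Yes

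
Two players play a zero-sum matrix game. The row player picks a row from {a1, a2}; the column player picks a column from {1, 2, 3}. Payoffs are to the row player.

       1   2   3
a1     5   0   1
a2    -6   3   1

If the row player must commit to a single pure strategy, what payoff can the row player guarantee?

Row minima: a1 → 0, a2 → -6.
The best of these is 0.

0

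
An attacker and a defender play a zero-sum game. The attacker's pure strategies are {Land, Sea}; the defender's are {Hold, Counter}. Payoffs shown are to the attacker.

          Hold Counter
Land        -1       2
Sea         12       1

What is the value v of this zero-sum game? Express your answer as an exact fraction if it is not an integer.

Row minima: Land → -1, Sea → 1; maximin = 1.
Column maxima: Hold → 12, Counter → 2; minimax = 2.
1 ≠ 2, so there is no saddle point; optimal play is mixed.
Let the attacker play Land with probability p. Expected payoff against Hold: (-1)p + 12(1−p) = −13p + 12; against Counter: 2p + 1(1−p) = p + 1.
Setting these equal: −13p + 12 = p + 1 ⇒ −14p = -11 ⇒ p = 11/14, and the value is (-13)·(11/14) + 12 = 25/14.
For the defender: with q = P(Hold), equating Land's and Sea's payoffs gives −3q + 2 = 11q + 1 ⇒ q = 1/14.

25/14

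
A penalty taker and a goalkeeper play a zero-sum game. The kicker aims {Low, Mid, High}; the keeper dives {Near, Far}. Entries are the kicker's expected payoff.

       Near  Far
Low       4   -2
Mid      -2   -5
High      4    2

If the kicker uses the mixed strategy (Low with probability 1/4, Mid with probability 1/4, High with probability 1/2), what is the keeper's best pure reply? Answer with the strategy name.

Far

If the keeper plays Near, the kicker's expected payoff is (1/4)·4 + (1/4)·(-2) + (1/2)·4 = 5/2.
If the keeper plays Far, the kicker's expected payoff is (1/4)·(-2) + (1/4)·(-5) + (1/2)·2 = -3/4.
The keeper minimizes the kicker's payoff; the smallest is -3/4, so the best response is Far.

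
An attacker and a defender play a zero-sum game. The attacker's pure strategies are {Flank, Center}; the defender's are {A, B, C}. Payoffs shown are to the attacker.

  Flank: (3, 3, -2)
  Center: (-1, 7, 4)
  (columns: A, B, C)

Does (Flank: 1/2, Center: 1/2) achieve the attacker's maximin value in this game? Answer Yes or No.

Against A this mix gives (1/2)·3 + (1/2)·(-1) = 1.
Against B this mix gives (1/2)·3 + (1/2)·7 = 5.
Against C this mix gives (1/2)·(-2) + (1/2)·4 = 1.
All of the defender's active replies (A, C) yield 1, and no column does worse for the attacker. The mix makes the defender indifferent and guarantees 1, so it is optimal.

Yes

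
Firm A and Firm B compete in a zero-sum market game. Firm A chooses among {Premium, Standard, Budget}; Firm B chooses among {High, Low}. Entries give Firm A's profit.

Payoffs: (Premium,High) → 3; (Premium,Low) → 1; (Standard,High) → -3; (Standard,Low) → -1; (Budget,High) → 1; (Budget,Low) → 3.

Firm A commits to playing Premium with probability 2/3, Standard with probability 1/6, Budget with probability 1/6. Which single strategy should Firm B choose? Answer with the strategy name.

Low

If Firm B plays High, Firm A's expected payoff is (2/3)·3 + (1/6)·(-3) + (1/6)·1 = 5/3.
If Firm B plays Low, Firm A's expected payoff is (2/3)·1 + (1/6)·(-1) + (1/6)·3 = 1.
Firm B minimizes Firm A's payoff; the smallest is 1, so the best response is Low.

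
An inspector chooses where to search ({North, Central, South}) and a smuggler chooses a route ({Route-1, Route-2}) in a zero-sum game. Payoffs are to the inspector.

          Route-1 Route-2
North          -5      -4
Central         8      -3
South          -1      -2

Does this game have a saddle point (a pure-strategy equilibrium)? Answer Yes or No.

Yes

Row minima: North → -5, Central → -3, South → -2; maximin = -2.
Column maxima: Route-1 → 8, Route-2 → -2; minimax = -2.
maximin = minimax = -2, so a saddle point exists.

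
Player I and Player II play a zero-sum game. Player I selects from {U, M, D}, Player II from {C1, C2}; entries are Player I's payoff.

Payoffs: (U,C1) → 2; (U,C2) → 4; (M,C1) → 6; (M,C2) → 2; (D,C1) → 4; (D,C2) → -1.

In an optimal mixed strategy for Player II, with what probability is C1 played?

Row minima: U → 2, M → 2, D → -1; maximin = 2.
Column maxima: C1 → 6, C2 → 4; minimax = 4.
2 ≠ 4, so there is no saddle point; optimal play is mixed.
D is strictly dominated by M, so Player I never plays it.
On the remaining 2×2 (U, M vs C1, C2):
Let Player I play U with probability p. Expected payoff against C1: 2p + 6(1−p) = −4p + 6; against C2: 4p + 2(1−p) = 2p + 2.
Setting these equal: −4p + 6 = 2p + 2 ⇒ −6p = -4 ⇒ p = 2/3, and the value is (-4)·(2/3) + 6 = 10/3.
For Player II: with q = P(C1), equating U's and M's payoffs gives −2q + 4 = 4q + 2 ⇒ q = 1/3.

1/3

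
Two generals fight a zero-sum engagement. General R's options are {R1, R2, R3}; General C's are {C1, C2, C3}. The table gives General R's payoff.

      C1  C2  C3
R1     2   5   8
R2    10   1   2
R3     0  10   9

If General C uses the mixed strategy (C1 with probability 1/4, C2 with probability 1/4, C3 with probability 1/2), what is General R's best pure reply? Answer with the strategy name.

Expected payoff of R1: (1/4)·2 + (1/4)·5 + (1/2)·8 = 23/4.
Expected payoff of R2: (1/4)·10 + (1/4)·1 + (1/2)·2 = 15/4.
Expected payoff of R3: (1/4)·0 + (1/4)·10 + (1/2)·9 = 7.
The largest is 7, so General R's best response is R3.

R3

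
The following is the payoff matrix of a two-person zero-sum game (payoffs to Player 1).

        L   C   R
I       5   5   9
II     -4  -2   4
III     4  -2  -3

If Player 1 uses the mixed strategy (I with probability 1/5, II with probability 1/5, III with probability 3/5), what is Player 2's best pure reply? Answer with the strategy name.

C

If Player 2 plays L, Player 1's expected payoff is (1/5)·5 + (1/5)·(-4) + (3/5)·4 = 13/5.
If Player 2 plays C, Player 1's expected payoff is (1/5)·5 + (1/5)·(-2) + (3/5)·(-2) = -3/5.
If Player 2 plays R, Player 1's expected payoff is (1/5)·9 + (1/5)·4 + (3/5)·(-3) = 4/5.
Player 2 minimizes Player 1's payoff; the smallest is -3/5, so the best response is C.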